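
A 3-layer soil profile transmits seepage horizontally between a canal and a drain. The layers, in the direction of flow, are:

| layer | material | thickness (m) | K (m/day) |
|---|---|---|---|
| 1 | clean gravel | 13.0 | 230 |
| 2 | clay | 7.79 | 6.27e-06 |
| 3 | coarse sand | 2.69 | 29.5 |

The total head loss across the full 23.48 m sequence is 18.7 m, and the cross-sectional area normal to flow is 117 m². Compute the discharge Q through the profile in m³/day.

0.00176

Flow is perpendicular to layering, so the layers act in series and the equivalent K is the thickness-weighted harmonic mean.
Total thickness L = 13.0 + 7.79 + 2.69 = 23.48 m.
Σ(b_i/K_i) = 13.0/230 + 7.79/6.27e-06 + 2.69/29.5 = 1.242e+06 d.
K_eq = L / Σ(b_i/K_i) = 23.48 / 1.242e+06 = 1.890e-05 m/day.
Q = K_eq · A · (Δh/L) = 1.890e-05 × 117 × (18.7/23.48) = 0.001761 m³/day.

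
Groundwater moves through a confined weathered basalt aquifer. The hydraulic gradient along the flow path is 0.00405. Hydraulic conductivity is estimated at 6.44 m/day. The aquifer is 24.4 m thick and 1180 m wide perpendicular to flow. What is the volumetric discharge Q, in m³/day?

751

Cross-sectional area A = 1180 × 24.4 = 28792 m².
Hydraulic gradient i = 0.00405.
Darcy's law: Q = K · A · i = 6.440 × 28792 × 0.004050 = 751.0 m³/day.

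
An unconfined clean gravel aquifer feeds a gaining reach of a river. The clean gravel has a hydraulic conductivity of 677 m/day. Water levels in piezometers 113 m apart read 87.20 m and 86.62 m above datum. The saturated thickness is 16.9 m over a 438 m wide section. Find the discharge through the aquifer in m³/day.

Cross-sectional area A = 438 × 16.9 = 7402 m².
Hydraulic gradient i = (87.20 − 86.62) / 113 = 0.58 / 113 = 0.005133.
Darcy's law: Q = K · A · i = 677.0 × 7402 × 0.005133 = 25722 m³/day.

25700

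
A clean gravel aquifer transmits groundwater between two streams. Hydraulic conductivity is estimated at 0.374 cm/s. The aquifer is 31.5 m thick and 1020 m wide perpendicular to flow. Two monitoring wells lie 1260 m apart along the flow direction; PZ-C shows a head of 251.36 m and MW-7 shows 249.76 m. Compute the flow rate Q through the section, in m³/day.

Convert K: 0.374 cm/s × 864 = 323.1 m/day.
Cross-sectional area A = 1020 × 31.5 = 32130 m².
Hydraulic gradient i = (251.36 − 249.76) / 1260 = 1.6 / 1260 = 0.001270.
Darcy's law: Q = K · A · i = 323.1 × 32130 × 0.001270 = 13184 m³/day.

13200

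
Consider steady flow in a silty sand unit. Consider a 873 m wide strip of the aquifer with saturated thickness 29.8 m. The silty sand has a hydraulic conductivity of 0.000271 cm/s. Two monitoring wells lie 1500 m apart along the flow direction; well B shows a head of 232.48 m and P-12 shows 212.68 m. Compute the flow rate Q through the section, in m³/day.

Convert K: 0.000271 cm/s × 864 = 0.2341 m/day.
Cross-sectional area A = 873 × 29.8 = 26015 m².
Hydraulic gradient i = (232.48 − 212.68) / 1500 = 19.8 / 1500 = 0.01320.
Darcy's law: Q = K · A · i = 0.2341 × 26015 × 0.01320 = 80.41 m³/day.

80.4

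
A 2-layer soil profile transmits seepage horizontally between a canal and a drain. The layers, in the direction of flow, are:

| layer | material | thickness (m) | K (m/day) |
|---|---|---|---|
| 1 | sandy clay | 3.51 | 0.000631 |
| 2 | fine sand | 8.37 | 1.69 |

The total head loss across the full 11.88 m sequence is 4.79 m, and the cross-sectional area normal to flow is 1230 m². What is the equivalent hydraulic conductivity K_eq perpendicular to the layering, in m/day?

0.00213

Flow is perpendicular to layering, so the layers act in series and the equivalent K is the thickness-weighted harmonic mean.
Total thickness L = 3.51 + 8.37 = 11.88 m.
Σ(b_i/K_i) = 3.51/0.000631 + 8.37/1.69 = 5568 d.
K_eq = L / Σ(b_i/K_i) = 11.88 / 5568 = 0.002134 m/day.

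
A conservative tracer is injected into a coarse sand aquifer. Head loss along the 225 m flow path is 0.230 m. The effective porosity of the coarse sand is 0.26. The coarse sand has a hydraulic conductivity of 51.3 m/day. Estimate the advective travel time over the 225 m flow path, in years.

Hydraulic gradient i = Δh / L = 0.230 / 225 = 0.001022.
Darcy flux q = K · i = 51.30 × 0.001022 = 0.05244 m/day.
Seepage velocity v = q / n_e = 0.05244 / 0.26 = 0.2017 m/day.
Travel time t = L / v = 225 / 0.2017 = 1116 days = 3.054 years.

3.05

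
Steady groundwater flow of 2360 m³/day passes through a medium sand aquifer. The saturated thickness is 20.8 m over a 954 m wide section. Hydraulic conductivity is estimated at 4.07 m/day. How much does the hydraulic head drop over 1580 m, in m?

Cross-sectional area A = 954 × 20.8 = 19843 m².
From Q = K·A·i, i = Q / (K·A) = 2360 / (4.070 × 19843) = 0.02922.
Head loss Δh = i · L = 0.02922 × 1580 = 46.17 m.

46.2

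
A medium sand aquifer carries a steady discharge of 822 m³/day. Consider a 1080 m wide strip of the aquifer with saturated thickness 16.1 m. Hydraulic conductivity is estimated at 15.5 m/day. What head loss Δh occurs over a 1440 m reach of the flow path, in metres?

Cross-sectional area A = 1080 × 16.1 = 17388 m².
From Q = K·A·i, i = Q / (K·A) = 822 / (15.50 × 17388) = 0.003050.
Head loss Δh = i · L = 0.003050 × 1440 = 4.392 m.

4.39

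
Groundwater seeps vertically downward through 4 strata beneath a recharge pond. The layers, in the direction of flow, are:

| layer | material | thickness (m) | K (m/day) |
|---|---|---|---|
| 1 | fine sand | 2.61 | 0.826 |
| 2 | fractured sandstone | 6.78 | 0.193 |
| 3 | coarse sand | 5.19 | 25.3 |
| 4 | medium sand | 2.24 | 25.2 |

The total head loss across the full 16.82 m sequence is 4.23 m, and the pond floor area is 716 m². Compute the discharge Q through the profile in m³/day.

78.5

Flow is perpendicular to layering, so the layers act in series and the equivalent K is the thickness-weighted harmonic mean.
Total thickness L = 2.61 + 6.78 + 5.19 + 2.24 = 16.82 m.
Σ(b_i/K_i) = 2.61/0.826 + 6.78/0.193 + 5.19/25.3 + 2.24/25.2 = 38.58 d.
K_eq = L / Σ(b_i/K_i) = 16.82 / 38.58 = 0.4359 m/day.
Q = K_eq · A · (Δh/L) = 0.4359 × 716 × (4.23/16.82) = 78.50 m³/day.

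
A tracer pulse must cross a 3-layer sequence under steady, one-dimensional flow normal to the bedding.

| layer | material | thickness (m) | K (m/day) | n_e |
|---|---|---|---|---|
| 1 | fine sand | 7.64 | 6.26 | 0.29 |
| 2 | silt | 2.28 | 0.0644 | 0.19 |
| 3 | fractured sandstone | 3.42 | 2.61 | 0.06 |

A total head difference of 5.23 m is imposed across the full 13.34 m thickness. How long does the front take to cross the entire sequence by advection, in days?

20.7

With flow normal to the layers, continuity requires the same specific discharge q through every layer.
Σ(b_i/K_i) = 7.64/6.26 + 2.28/0.0644 + 3.42/2.61 = 37.93 d.
q = Δh / Σ(b_i/K_i) = 5.23 / 37.93 = 0.1379 m/day.
In each layer the seepage velocity is v_i = q/n_i, so the layer transit time is t_i = b_i·n_i / q:
  layer 1 (fine sand): t_1 = 7.64 × 0.29 / 0.1379 = 16.07 d
  layer 2 (silt): t_2 = 2.28 × 0.19 / 0.1379 = 3.142 d
  layer 3 (fractured sandstone): t_3 = 3.42 × 0.06 / 0.1379 = 1.488 d
Total t = Σ t_i = 20.70 days.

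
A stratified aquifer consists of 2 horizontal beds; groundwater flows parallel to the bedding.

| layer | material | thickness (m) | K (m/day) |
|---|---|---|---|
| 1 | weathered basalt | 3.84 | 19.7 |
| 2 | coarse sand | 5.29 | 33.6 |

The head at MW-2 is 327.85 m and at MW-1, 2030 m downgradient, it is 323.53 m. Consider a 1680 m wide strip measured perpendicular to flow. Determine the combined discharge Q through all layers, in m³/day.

Flow is parallel to layering, so each bed carries its own Darcy discharge and the transmissivities add.
Σ(K_i·b_i) = 19.7×3.84 + 33.6×5.29 = 253.4 m²/day.
Hydraulic gradient i = (327.85 − 323.53) / 2030 = 4.32 / 2030 = 0.002128.
Q = Σ(K_i·b_i) · W · i = 253.4 × 1680 × 0.002128 = 905.9 m³/day.

906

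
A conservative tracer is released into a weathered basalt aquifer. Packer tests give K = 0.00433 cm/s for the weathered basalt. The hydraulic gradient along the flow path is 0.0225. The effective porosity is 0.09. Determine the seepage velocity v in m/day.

Convert K: 0.00433 cm/s × 864 = 3.741 m/day.
Hydraulic gradient i = 0.0225.
Darcy flux q = K · i = 3.741 × 0.02250 = 0.08418 m/day.
Seepage velocity v = q / n_e = 0.08418 / 0.09 = 0.9353 m/day.

0.935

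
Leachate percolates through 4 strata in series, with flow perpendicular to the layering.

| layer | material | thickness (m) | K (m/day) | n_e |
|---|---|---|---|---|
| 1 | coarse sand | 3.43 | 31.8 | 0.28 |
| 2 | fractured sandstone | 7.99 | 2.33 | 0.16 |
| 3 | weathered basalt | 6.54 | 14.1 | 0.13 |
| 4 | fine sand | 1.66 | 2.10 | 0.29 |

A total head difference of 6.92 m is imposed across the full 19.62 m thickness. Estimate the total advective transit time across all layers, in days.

2.47

With flow normal to the layers, continuity requires the same specific discharge q through every layer.
Σ(b_i/K_i) = 3.43/31.8 + 7.99/2.33 + 6.54/14.1 + 1.66/2.10 = 4.791 d.
q = Δh / Σ(b_i/K_i) = 6.92 / 4.791 = 1.444 m/day.
In each layer the seepage velocity is v_i = q/n_i, so the layer transit time is t_i = b_i·n_i / q:
  layer 1 (coarse sand): t_1 = 3.43 × 0.28 / 1.444 = 0.6650 d
  layer 2 (fractured sandstone): t_2 = 7.99 × 0.16 / 1.444 = 0.8852 d
  layer 3 (weathered basalt): t_3 = 6.54 × 0.13 / 1.444 = 0.5887 d
  layer 4 (fine sand): t_4 = 1.66 × 0.29 / 1.444 = 0.3333 d
Total t = Σ t_i = 2.472 days.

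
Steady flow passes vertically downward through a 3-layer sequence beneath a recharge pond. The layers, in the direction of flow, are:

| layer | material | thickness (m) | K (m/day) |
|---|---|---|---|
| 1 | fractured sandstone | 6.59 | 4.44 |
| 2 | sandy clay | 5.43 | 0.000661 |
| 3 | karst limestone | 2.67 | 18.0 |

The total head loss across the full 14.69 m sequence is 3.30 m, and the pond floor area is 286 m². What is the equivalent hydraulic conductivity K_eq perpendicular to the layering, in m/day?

Flow is perpendicular to layering, so the layers act in series and the equivalent K is the thickness-weighted harmonic mean.
Total thickness L = 6.59 + 5.43 + 2.67 = 14.69 m.
Σ(b_i/K_i) = 6.59/4.44 + 5.43/0.000661 + 2.67/18.0 = 8216 d.
K_eq = L / Σ(b_i/K_i) = 14.69 / 8216 = 0.001788 m/day.

0.00179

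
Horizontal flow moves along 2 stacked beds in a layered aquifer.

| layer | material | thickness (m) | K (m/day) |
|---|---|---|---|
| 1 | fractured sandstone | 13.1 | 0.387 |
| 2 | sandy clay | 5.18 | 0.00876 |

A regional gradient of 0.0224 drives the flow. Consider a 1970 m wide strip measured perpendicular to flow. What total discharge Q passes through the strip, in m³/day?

Flow is parallel to layering, so each bed carries its own Darcy discharge and the transmissivities add.
Σ(K_i·b_i) = 0.387×13.1 + 0.00876×5.18 = 5.115 m²/day.
Hydraulic gradient i = 0.0224.
Q = Σ(K_i·b_i) · W · i = 5.115 × 1970 × 0.02240 = 225.7 m³/day.

226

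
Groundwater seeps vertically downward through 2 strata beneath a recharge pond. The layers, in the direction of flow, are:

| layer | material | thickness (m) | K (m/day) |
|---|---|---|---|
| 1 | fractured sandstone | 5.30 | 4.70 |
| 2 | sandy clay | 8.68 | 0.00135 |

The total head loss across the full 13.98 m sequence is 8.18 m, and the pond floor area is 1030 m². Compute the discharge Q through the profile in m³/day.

1.31

Flow is perpendicular to layering, so the layers act in series and the equivalent K is the thickness-weighted harmonic mean.
Total thickness L = 5.30 + 8.68 = 13.98 m.
Σ(b_i/K_i) = 5.30/4.70 + 8.68/0.00135 = 6431 d.
K_eq = L / Σ(b_i/K_i) = 13.98 / 6431 = 0.002174 m/day.
Q = K_eq · A · (Δh/L) = 0.002174 × 1030 × (8.18/13.98) = 1.310 m³/day.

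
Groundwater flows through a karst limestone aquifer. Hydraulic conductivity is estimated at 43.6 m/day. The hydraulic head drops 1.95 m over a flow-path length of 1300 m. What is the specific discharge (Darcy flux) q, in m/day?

0.0654

Hydraulic gradient i = Δh / L = 1.95 / 1300 = 0.001500.
Specific discharge q = K · i = 43.60 × 0.001500 = 0.06540 m/day.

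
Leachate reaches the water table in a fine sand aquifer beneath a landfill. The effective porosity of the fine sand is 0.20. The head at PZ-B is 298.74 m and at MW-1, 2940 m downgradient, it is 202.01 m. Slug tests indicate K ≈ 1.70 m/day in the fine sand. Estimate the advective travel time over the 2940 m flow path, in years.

Hydraulic gradient i = (298.74 − 202.01) / 2940 = 96.73 / 2940 = 0.03290.
Darcy flux q = K · i = 1.700 × 0.03290 = 0.05593 m/day.
Seepage velocity v = q / n_e = 0.05593 / 0.20 = 0.2797 m/day.
Travel time t = L / v = 2940 / 0.2797 = 10513 days = 28.78 years.

28.8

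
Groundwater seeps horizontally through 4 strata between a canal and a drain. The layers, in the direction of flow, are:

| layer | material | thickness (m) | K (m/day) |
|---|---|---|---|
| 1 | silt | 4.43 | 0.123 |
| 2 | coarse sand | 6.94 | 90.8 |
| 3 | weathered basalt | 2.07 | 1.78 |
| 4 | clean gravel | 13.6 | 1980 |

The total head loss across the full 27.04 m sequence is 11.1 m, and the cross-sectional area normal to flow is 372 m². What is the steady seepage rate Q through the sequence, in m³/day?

111

Flow is perpendicular to layering, so the layers act in series and the equivalent K is the thickness-weighted harmonic mean.
Total thickness L = 4.43 + 6.94 + 2.07 + 13.6 = 27.04 m.
Σ(b_i/K_i) = 4.43/0.123 + 6.94/90.8 + 2.07/1.78 + 13.6/1980 = 37.26 d.
K_eq = L / Σ(b_i/K_i) = 27.04 / 37.26 = 0.7257 m/day.
Q = K_eq · A · (Δh/L) = 0.7257 × 372 × (11.1/27.04) = 110.8 m³/day.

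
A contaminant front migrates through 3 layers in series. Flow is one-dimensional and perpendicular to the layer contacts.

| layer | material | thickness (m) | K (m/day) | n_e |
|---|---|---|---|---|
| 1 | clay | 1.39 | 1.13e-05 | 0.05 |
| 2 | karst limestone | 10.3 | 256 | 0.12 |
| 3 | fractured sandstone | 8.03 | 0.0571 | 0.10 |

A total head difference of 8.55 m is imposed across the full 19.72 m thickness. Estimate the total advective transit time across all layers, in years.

83.1

With flow normal to the layers, continuity requires the same specific discharge q through every layer.
Σ(b_i/K_i) = 1.39/1.13e-05 + 10.3/256 + 8.03/0.0571 = 1.231e+05 d.
q = Δh / Σ(b_i/K_i) = 8.55 / 1.231e+05 = 6.943e-05 m/day.
In each layer the seepage velocity is v_i = q/n_i, so the layer transit time is t_i = b_i·n_i / q:
  layer 1 (clay): t_1 = 1.39 × 0.05 / 6.943e-05 = 1001 d
  layer 2 (karst limestone): t_2 = 10.3 × 0.12 / 6.943e-05 = 17803 d
  layer 3 (fractured sandstone): t_3 = 8.03 × 0.10 / 6.943e-05 = 11566 d
Total t = Σ t_i = 30370 days = 83.15 years.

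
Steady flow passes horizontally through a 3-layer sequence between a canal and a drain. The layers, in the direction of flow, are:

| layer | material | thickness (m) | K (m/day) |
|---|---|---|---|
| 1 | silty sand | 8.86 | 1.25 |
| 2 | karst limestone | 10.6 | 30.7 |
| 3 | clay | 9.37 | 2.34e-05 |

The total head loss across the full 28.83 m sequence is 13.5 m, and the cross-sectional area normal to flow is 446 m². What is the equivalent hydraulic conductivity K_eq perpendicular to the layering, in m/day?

Flow is perpendicular to layering, so the layers act in series and the equivalent K is the thickness-weighted harmonic mean.
Total thickness L = 8.86 + 10.6 + 9.37 = 28.83 m.
Σ(b_i/K_i) = 8.86/1.25 + 10.6/30.7 + 9.37/2.34e-05 = 4.004e+05 d.
K_eq = L / Σ(b_i/K_i) = 28.83 / 4.004e+05 = 7.200e-05 m/day.

7.20e-05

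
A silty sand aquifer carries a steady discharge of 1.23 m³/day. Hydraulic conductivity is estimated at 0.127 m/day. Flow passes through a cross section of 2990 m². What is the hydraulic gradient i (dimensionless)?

0.00324

From Q = K·A·i, i = Q / (K·A) = 1.23 / (0.1270 × 2990) = 0.003239.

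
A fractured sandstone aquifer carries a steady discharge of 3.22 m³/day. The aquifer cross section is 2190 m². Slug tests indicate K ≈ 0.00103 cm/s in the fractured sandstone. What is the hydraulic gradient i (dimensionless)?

Convert K: 0.00103 cm/s × 864 = 0.8899 m/day.
From Q = K·A·i, i = Q / (K·A) = 3.22 / (0.8899 × 2190) = 0.001652.

0.00165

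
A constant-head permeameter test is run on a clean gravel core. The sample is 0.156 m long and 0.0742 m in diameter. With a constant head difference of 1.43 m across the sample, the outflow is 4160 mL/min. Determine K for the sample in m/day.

151

Cross-sectional area A = π·(d/2)² = π × (0.0742/2)² = 0.004324 m².
Convert discharge: 4160 mL/min = 6.933e-05 m³/s.
Darcy's law rearranged: K = Q·L / (A·Δh) = 6.933e-05 × 0.156 / (0.004324 × 1.43) = 0.001749 m/s = 151.1 m/day.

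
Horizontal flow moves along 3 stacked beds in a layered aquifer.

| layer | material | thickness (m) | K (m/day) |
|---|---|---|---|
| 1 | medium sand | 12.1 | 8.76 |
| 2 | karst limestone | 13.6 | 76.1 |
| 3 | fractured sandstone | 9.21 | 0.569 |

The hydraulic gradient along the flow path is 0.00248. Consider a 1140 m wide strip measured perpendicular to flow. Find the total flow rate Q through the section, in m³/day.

3240

Flow is parallel to layering, so each bed carries its own Darcy discharge and the transmissivities add.
Σ(K_i·b_i) = 8.76×12.1 + 76.1×13.6 + 0.569×9.21 = 1146 m²/day.
Hydraulic gradient i = 0.00248.
Q = Σ(K_i·b_i) · W · i = 1146 × 1140 × 0.002480 = 3241 m³/day.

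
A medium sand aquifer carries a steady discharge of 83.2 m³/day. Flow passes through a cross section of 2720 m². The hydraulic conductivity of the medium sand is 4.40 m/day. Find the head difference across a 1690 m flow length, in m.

11.7

From Q = K·A·i, i = Q / (K·A) = 83.2 / (4.400 × 2720) = 0.006952.
Head loss Δh = i · L = 0.006952 × 1690 = 11.75 m.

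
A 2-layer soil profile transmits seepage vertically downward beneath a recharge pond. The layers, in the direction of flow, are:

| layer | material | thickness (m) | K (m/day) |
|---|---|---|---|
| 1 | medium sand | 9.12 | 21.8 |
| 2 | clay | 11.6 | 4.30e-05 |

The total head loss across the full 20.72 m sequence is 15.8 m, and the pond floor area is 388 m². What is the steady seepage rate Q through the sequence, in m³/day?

Flow is perpendicular to layering, so the layers act in series and the equivalent K is the thickness-weighted harmonic mean.
Total thickness L = 9.12 + 11.6 = 20.72 m.
Σ(b_i/K_i) = 9.12/21.8 + 11.6/4.30e-05 = 2.698e+05 d.
K_eq = L / Σ(b_i/K_i) = 20.72 / 2.698e+05 = 7.681e-05 m/day.
Q = K_eq · A · (Δh/L) = 7.681e-05 × 388 × (15.8/20.72) = 0.02272 m³/day.

0.0227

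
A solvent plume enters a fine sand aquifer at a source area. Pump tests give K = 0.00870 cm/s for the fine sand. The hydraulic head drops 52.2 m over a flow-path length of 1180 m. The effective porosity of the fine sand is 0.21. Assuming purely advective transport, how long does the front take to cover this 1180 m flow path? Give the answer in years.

2.04

Convert K: 0.00870 cm/s × 864 = 7.517 m/day.
Hydraulic gradient i = Δh / L = 52.2 / 1180 = 0.04424.
Darcy flux q = K · i = 7.517 × 0.04424 = 0.3325 m/day.
Seepage velocity v = q / n_e = 0.3325 / 0.21 = 1.583 m/day.
Travel time t = L / v = 1180 / 1.583 = 745.2 days = 2.040 years.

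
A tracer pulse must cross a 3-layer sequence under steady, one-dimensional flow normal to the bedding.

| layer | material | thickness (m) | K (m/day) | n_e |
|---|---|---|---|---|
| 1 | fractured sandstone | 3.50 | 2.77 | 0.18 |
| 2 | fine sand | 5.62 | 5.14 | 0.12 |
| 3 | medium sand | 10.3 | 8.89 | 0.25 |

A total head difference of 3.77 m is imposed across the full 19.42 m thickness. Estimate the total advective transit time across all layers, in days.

With flow normal to the layers, continuity requires the same specific discharge q through every layer.
Σ(b_i/K_i) = 3.50/2.77 + 5.62/5.14 + 10.3/8.89 = 3.516 d.
q = Δh / Σ(b_i/K_i) = 3.77 / 3.516 = 1.072 m/day.
In each layer the seepage velocity is v_i = q/n_i, so the layer transit time is t_i = b_i·n_i / q:
  layer 1 (fractured sandstone): t_1 = 3.50 × 0.18 / 1.072 = 0.5875 d
  layer 2 (fine sand): t_2 = 5.62 × 0.12 / 1.072 = 0.6289 d
  layer 3 (medium sand): t_3 = 10.3 × 0.25 / 1.072 = 2.401 d
Total t = Σ t_i = 3.618 days.

3.62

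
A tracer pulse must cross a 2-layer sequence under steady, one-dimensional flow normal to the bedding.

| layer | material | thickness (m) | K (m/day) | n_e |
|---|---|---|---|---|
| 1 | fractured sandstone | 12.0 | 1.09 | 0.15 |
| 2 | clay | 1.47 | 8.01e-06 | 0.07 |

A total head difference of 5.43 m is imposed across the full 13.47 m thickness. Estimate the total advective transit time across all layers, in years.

176

With flow normal to the layers, continuity requires the same specific discharge q through every layer.
Σ(b_i/K_i) = 12.0/1.09 + 1.47/8.01e-06 = 1.835e+05 d.
q = Δh / Σ(b_i/K_i) = 5.43 / 1.835e+05 = 2.959e-05 m/day.
In each layer the seepage velocity is v_i = q/n_i, so the layer transit time is t_i = b_i·n_i / q:
  layer 1 (fractured sandstone): t_1 = 12.0 × 0.15 / 2.959e-05 = 60839 d
  layer 2 (clay): t_2 = 1.47 × 0.07 / 2.959e-05 = 3478 d
Total t = Σ t_i = 64317 days = 176.1 years.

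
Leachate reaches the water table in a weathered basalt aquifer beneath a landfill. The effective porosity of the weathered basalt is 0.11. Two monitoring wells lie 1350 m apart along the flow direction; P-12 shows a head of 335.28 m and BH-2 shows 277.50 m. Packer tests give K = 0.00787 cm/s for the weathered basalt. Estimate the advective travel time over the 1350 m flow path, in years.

Convert K: 0.00787 cm/s × 864 = 6.800 m/day.
Hydraulic gradient i = (335.28 − 277.50) / 1350 = 57.78 / 1350 = 0.04280.
Darcy flux q = K · i = 6.800 × 0.04280 = 0.2910 m/day.
Seepage velocity v = q / n_e = 0.2910 / 0.11 = 2.646 m/day.
Travel time t = L / v = 1350 / 2.646 = 510.3 days = 1.397 years.

1.40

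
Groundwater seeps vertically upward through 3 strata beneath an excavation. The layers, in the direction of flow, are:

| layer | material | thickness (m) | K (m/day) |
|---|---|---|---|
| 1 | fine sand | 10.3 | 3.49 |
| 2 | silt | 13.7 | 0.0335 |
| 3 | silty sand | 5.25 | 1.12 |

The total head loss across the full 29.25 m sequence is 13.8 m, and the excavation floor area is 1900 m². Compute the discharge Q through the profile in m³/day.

62.9

Flow is perpendicular to layering, so the layers act in series and the equivalent K is the thickness-weighted harmonic mean.
Total thickness L = 10.3 + 13.7 + 5.25 = 29.25 m.
Σ(b_i/K_i) = 10.3/3.49 + 13.7/0.0335 + 5.25/1.12 = 416.6 d.
K_eq = L / Σ(b_i/K_i) = 29.25 / 416.6 = 0.07021 m/day.
Q = K_eq · A · (Δh/L) = 0.07021 × 1900 × (13.8/29.25) = 62.94 m³/day.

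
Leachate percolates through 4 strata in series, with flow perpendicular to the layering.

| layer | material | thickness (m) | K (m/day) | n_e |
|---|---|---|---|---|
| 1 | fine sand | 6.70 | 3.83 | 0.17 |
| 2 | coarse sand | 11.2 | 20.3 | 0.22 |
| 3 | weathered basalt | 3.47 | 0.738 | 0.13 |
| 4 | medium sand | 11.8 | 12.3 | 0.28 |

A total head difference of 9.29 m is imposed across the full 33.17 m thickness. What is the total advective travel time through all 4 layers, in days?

6.31

With flow normal to the layers, continuity requires the same specific discharge q through every layer.
Σ(b_i/K_i) = 6.70/3.83 + 11.2/20.3 + 3.47/0.738 + 11.8/12.3 = 7.962 d.
q = Δh / Σ(b_i/K_i) = 9.29 / 7.962 = 1.167 m/day.
In each layer the seepage velocity is v_i = q/n_i, so the layer transit time is t_i = b_i·n_i / q:
  layer 1 (fine sand): t_1 = 6.70 × 0.17 / 1.167 = 0.9762 d
  layer 2 (coarse sand): t_2 = 11.2 × 0.22 / 1.167 = 2.112 d
  layer 3 (weathered basalt): t_3 = 3.47 × 0.13 / 1.167 = 0.3866 d
  layer 4 (medium sand): t_4 = 11.8 × 0.28 / 1.167 = 2.832 d
Total t = Σ t_i = 6.307 days.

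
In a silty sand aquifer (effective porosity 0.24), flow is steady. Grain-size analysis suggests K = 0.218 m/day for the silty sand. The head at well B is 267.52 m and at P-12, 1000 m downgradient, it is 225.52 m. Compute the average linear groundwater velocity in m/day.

0.0382

Hydraulic gradient i = (267.52 − 225.52) / 1000 = 42 / 1000 = 0.04200.
Darcy flux q = K · i = 0.2180 × 0.04200 = 0.009156 m/day.
Seepage velocity v = q / n_e = 0.009156 / 0.24 = 0.03815 m/day.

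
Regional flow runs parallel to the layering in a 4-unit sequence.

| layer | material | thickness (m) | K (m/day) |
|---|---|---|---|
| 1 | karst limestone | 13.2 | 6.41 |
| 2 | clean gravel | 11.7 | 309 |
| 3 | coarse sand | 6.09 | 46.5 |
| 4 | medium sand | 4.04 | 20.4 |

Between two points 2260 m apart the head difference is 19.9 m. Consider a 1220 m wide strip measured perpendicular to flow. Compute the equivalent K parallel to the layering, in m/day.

Flow is parallel to layering, so each bed carries its own Darcy discharge and the transmissivities add.
Σ(K_i·b_i) = 6.41×13.2 + 309×11.7 + 46.5×6.09 + 20.4×4.04 = 4066 m²/day.
Total thickness b = 35.03 m, so K_eq = Σ(K_i·b_i)/b = 116.1 m/day.

116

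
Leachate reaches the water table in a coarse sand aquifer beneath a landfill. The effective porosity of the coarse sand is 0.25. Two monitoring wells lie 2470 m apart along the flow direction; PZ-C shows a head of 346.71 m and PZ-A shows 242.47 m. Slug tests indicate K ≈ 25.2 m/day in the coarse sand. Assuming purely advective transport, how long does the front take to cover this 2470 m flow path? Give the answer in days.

581

Hydraulic gradient i = (346.71 − 242.47) / 2470 = 104.24 / 2470 = 0.04220.
Darcy flux q = K · i = 25.20 × 0.04220 = 1.064 m/day.
Seepage velocity v = q / n_e = 1.064 / 0.25 = 4.254 m/day.
Travel time t = L / v = 2470 / 4.254 = 580.6 days.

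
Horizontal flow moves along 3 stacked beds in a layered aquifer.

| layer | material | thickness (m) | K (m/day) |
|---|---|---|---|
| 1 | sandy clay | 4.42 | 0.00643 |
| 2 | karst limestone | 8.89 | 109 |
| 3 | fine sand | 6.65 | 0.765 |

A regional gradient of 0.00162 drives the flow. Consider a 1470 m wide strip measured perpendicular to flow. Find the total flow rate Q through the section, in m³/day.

2320

Flow is parallel to layering, so each bed carries its own Darcy discharge and the transmissivities add.
Σ(K_i·b_i) = 0.00643×4.42 + 109×8.89 + 0.765×6.65 = 974.1 m²/day.
Hydraulic gradient i = 0.00162.
Q = Σ(K_i·b_i) · W · i = 974.1 × 1470 × 0.001620 = 2320 m³/day.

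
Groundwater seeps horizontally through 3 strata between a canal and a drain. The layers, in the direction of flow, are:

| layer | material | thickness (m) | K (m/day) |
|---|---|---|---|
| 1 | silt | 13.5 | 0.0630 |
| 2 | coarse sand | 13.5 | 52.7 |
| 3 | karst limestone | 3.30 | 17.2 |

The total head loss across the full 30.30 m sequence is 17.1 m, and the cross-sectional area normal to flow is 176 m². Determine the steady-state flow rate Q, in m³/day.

14.0

Flow is perpendicular to layering, so the layers act in series and the equivalent K is the thickness-weighted harmonic mean.
Total thickness L = 13.5 + 13.5 + 3.30 = 30.30 m.
Σ(b_i/K_i) = 13.5/0.0630 + 13.5/52.7 + 3.30/17.2 = 214.7 d.
K_eq = L / Σ(b_i/K_i) = 30.30 / 214.7 = 0.1411 m/day.
Q = K_eq · A · (Δh/L) = 0.1411 × 176 × (17.1/30.30) = 14.02 m³/day.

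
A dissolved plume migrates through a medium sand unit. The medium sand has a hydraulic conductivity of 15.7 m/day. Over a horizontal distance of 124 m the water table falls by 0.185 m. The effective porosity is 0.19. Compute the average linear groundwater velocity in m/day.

Hydraulic gradient i = Δh / L = 0.185 / 124 = 0.001492.
Darcy flux q = K · i = 15.70 × 0.001492 = 0.02342 m/day.
Seepage velocity v = q / n_e = 0.02342 / 0.19 = 0.1233 m/day.

0.123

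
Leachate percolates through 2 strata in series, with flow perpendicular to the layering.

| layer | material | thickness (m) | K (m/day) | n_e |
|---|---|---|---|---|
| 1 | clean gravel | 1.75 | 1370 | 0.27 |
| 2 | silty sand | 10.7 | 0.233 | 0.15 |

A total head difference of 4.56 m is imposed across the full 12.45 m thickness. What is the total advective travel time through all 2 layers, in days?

With flow normal to the layers, continuity requires the same specific discharge q through every layer.
Σ(b_i/K_i) = 1.75/1370 + 10.7/0.233 = 45.92 d.
q = Δh / Σ(b_i/K_i) = 4.56 / 45.92 = 0.09929 m/day.
In each layer the seepage velocity is v_i = q/n_i, so the layer transit time is t_i = b_i·n_i / q:
  layer 1 (clean gravel): t_1 = 1.75 × 0.27 / 0.09929 = 4.759 d
  layer 2 (silty sand): t_2 = 10.7 × 0.15 / 0.09929 = 16.16 d
Total t = Σ t_i = 20.92 days.

20.9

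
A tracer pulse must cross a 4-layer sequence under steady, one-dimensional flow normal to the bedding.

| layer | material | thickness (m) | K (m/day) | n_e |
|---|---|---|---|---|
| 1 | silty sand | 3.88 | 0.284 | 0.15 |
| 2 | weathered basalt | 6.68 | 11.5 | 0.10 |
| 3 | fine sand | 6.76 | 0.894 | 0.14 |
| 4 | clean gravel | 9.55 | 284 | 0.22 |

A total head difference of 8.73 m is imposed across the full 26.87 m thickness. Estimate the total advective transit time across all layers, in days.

10.7

With flow normal to the layers, continuity requires the same specific discharge q through every layer.
Σ(b_i/K_i) = 3.88/0.284 + 6.68/11.5 + 6.76/0.894 + 9.55/284 = 21.84 d.
q = Δh / Σ(b_i/K_i) = 8.73 / 21.84 = 0.3998 m/day.
In each layer the seepage velocity is v_i = q/n_i, so the layer transit time is t_i = b_i·n_i / q:
  layer 1 (silty sand): t_1 = 3.88 × 0.15 / 0.3998 = 1.456 d
  layer 2 (weathered basalt): t_2 = 6.68 × 0.10 / 0.3998 = 1.671 d
  layer 3 (fine sand): t_3 = 6.76 × 0.14 / 0.3998 = 2.367 d
  layer 4 (clean gravel): t_4 = 9.55 × 0.22 / 0.3998 = 5.256 d
Total t = Σ t_i = 10.75 days.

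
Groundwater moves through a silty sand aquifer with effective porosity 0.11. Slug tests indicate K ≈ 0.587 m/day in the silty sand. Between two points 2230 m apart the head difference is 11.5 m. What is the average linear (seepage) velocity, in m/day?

0.0275

Hydraulic gradient i = Δh / L = 11.5 / 2230 = 0.005157.
Darcy flux q = K · i = 0.5870 × 0.005157 = 0.003027 m/day.
Seepage velocity v = q / n_e = 0.003027 / 0.11 = 0.02752 m/day.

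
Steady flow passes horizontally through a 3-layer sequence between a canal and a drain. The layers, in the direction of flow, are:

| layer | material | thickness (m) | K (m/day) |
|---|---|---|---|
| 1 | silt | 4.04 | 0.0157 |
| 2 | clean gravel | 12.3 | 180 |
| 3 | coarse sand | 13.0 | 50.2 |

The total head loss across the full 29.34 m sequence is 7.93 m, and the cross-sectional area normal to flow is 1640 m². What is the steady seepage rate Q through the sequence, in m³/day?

Flow is perpendicular to layering, so the layers act in series and the equivalent K is the thickness-weighted harmonic mean.
Total thickness L = 4.04 + 12.3 + 13.0 = 29.34 m.
Σ(b_i/K_i) = 4.04/0.0157 + 12.3/180 + 13.0/50.2 = 257.7 d.
K_eq = L / Σ(b_i/K_i) = 29.34 / 257.7 = 0.1139 m/day.
Q = K_eq · A · (Δh/L) = 0.1139 × 1640 × (7.93/29.34) = 50.48 m³/day.

50.5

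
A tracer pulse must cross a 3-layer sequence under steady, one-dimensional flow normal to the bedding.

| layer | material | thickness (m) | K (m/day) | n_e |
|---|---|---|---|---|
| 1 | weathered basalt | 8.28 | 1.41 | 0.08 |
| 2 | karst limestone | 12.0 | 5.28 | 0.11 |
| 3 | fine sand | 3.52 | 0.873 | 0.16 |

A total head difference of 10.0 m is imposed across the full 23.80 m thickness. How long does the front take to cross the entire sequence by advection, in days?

With flow normal to the layers, continuity requires the same specific discharge q through every layer.
Σ(b_i/K_i) = 8.28/1.41 + 12.0/5.28 + 3.52/0.873 = 12.18 d.
q = Δh / Σ(b_i/K_i) = 10.0 / 12.18 = 0.8212 m/day.
In each layer the seepage velocity is v_i = q/n_i, so the layer transit time is t_i = b_i·n_i / q:
  layer 1 (weathered basalt): t_1 = 8.28 × 0.08 / 0.8212 = 0.8066 d
  layer 2 (karst limestone): t_2 = 12.0 × 0.11 / 0.8212 = 1.607 d
  layer 3 (fine sand): t_3 = 3.52 × 0.16 / 0.8212 = 0.6858 d
Total t = Σ t_i = 3.100 days.

3.10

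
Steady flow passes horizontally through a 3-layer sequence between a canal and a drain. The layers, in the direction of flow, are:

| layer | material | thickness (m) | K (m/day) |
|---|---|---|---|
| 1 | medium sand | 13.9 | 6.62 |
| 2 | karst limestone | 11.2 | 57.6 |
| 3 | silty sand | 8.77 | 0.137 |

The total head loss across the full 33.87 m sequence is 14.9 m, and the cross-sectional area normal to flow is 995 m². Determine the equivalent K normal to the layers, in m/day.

0.511

Flow is perpendicular to layering, so the layers act in series and the equivalent K is the thickness-weighted harmonic mean.
Total thickness L = 13.9 + 11.2 + 8.77 = 33.87 m.
Σ(b_i/K_i) = 13.9/6.62 + 11.2/57.6 + 8.77/0.137 = 66.31 d.
K_eq = L / Σ(b_i/K_i) = 33.87 / 66.31 = 0.5108 m/day.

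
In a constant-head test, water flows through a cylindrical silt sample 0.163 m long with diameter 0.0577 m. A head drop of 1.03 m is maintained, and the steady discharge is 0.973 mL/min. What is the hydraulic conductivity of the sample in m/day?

0.0848

Cross-sectional area A = π·(d/2)² = π × (0.0577/2)² = 0.002615 m².
Convert discharge: 0.973 mL/min = 1.622e-08 m³/s.
Darcy's law rearranged: K = Q·L / (A·Δh) = 1.622e-08 × 0.163 / (0.002615 × 1.03) = 9.815e-07 m/s = 0.08480 m/day.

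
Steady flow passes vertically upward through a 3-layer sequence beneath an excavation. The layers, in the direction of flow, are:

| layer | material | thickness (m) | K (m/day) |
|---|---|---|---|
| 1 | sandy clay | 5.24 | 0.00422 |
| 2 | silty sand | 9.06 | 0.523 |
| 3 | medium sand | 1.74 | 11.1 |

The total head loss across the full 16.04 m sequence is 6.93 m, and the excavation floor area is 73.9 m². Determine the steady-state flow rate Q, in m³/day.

Flow is perpendicular to layering, so the layers act in series and the equivalent K is the thickness-weighted harmonic mean.
Total thickness L = 5.24 + 9.06 + 1.74 = 16.04 m.
Σ(b_i/K_i) = 5.24/0.00422 + 9.06/0.523 + 1.74/11.1 = 1259 d.
K_eq = L / Σ(b_i/K_i) = 16.04 / 1259 = 0.01274 m/day.
Q = K_eq · A · (Δh/L) = 0.01274 × 73.9 × (6.93/16.04) = 0.4067 m³/day.

0.407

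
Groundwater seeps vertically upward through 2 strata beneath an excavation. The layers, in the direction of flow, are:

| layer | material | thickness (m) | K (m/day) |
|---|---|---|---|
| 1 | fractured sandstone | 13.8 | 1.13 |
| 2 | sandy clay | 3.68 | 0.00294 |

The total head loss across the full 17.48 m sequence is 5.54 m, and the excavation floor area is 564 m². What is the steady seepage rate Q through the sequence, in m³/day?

2.47

Flow is perpendicular to layering, so the layers act in series and the equivalent K is the thickness-weighted harmonic mean.
Total thickness L = 13.8 + 3.68 = 17.48 m.
Σ(b_i/K_i) = 13.8/1.13 + 3.68/0.00294 = 1264 d.
K_eq = L / Σ(b_i/K_i) = 17.48 / 1264 = 0.01383 m/day.
Q = K_eq · A · (Δh/L) = 0.01383 × 564 × (5.54/17.48) = 2.472 m³/day.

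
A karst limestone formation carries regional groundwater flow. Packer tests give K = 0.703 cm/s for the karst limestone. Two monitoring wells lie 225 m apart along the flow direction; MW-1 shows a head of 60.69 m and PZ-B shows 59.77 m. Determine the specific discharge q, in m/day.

Convert K: 0.703 cm/s × 864 = 607.4 m/day.
Hydraulic gradient i = (60.69 − 59.77) / 225 = 0.92 / 225 = 0.004089.
Specific discharge q = K · i = 607.4 × 0.004089 = 2.484 m/day.

2.48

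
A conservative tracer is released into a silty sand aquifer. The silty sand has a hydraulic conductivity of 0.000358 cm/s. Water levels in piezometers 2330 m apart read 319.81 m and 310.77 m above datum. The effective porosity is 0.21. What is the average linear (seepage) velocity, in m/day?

Convert K: 0.000358 cm/s × 864 = 0.3093 m/day.
Hydraulic gradient i = (319.81 − 310.77) / 2330 = 9.04 / 2330 = 0.003880.
Darcy flux q = K · i = 0.3093 × 0.003880 = 0.001200 m/day.
Seepage velocity v = q / n_e = 0.001200 / 0.21 = 0.005715 m/day.

0.00571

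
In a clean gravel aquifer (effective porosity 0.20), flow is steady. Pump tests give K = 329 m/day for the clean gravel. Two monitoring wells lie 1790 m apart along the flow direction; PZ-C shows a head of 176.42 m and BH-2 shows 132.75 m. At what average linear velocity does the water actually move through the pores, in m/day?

40.1

Hydraulic gradient i = (176.42 − 132.75) / 1790 = 43.67 / 1790 = 0.02440.
Darcy flux q = K · i = 329.0 × 0.02440 = 8.026 m/day.
Seepage velocity v = q / n_e = 8.026 / 0.20 = 40.13 m/day.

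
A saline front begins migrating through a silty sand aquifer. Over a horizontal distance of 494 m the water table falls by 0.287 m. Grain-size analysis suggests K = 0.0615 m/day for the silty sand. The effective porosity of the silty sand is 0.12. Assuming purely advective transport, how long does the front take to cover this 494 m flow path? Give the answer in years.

4540

Hydraulic gradient i = Δh / L = 0.287 / 494 = 0.0005810.
Darcy flux q = K · i = 0.06150 × 0.0005810 = 3.573e-05 m/day.
Seepage velocity v = q / n_e = 3.573e-05 / 0.12 = 0.0002977 m/day.
Travel time t = L / v = 494 / 0.0002977 = 1.659e+06 days = 4542 years.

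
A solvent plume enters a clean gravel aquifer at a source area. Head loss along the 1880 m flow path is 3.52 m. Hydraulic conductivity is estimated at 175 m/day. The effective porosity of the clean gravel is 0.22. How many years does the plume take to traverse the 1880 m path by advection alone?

3.46

Hydraulic gradient i = Δh / L = 3.52 / 1880 = 0.001872.
Darcy flux q = K · i = 175.0 × 0.001872 = 0.3277 m/day.
Seepage velocity v = q / n_e = 0.3277 / 0.22 = 1.489 m/day.
Travel time t = L / v = 1880 / 1.489 = 1262 days = 3.456 years.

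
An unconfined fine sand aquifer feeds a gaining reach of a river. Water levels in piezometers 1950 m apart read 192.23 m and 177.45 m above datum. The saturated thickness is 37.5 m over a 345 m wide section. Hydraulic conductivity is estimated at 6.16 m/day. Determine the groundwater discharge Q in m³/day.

Cross-sectional area A = 345 × 37.5 = 12938 m².
Hydraulic gradient i = (192.23 − 177.45) / 1950 = 14.78 / 1950 = 0.007579.
Darcy's law: Q = K · A · i = 6.160 × 12938 × 0.007579 = 604.0 m³/day.

604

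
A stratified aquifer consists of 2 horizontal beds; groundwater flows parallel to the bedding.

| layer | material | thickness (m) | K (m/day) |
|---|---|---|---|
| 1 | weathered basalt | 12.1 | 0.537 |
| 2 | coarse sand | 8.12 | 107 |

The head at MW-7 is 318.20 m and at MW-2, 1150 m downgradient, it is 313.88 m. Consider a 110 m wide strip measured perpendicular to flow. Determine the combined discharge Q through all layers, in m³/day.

Flow is parallel to layering, so each bed carries its own Darcy discharge and the transmissivities add.
Σ(K_i·b_i) = 0.537×12.1 + 107×8.12 = 875.3 m²/day.
Hydraulic gradient i = (318.20 − 313.88) / 1150 = 4.32 / 1150 = 0.003757.
Q = Σ(K_i·b_i) · W · i = 875.3 × 110 × 0.003757 = 361.7 m³/day.

362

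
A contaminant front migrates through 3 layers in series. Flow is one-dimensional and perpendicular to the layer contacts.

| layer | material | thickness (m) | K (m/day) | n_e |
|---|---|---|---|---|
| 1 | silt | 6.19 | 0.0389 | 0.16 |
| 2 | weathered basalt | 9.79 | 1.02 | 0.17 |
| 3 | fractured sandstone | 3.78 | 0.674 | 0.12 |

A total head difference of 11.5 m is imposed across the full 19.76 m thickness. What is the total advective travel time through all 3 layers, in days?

47.1

With flow normal to the layers, continuity requires the same specific discharge q through every layer.
Σ(b_i/K_i) = 6.19/0.0389 + 9.79/1.02 + 3.78/0.674 = 174.3 d.
q = Δh / Σ(b_i/K_i) = 11.5 / 174.3 = 0.06597 m/day.
In each layer the seepage velocity is v_i = q/n_i, so the layer transit time is t_i = b_i·n_i / q:
  layer 1 (silt): t_1 = 6.19 × 0.16 / 0.06597 = 15.01 d
  layer 2 (weathered basalt): t_2 = 9.79 × 0.17 / 0.06597 = 25.23 d
  layer 3 (fractured sandstone): t_3 = 3.78 × 0.12 / 0.06597 = 6.876 d
Total t = Σ t_i = 47.12 days.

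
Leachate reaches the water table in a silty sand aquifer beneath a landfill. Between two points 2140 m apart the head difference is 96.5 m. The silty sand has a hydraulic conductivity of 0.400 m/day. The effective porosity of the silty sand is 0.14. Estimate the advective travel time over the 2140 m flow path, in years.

Hydraulic gradient i = Δh / L = 96.5 / 2140 = 0.04509.
Darcy flux q = K · i = 0.4000 × 0.04509 = 0.01804 m/day.
Seepage velocity v = q / n_e = 0.01804 / 0.14 = 0.1288 m/day.
Travel time t = L / v = 2140 / 0.1288 = 16610 days = 45.48 years.

45.5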